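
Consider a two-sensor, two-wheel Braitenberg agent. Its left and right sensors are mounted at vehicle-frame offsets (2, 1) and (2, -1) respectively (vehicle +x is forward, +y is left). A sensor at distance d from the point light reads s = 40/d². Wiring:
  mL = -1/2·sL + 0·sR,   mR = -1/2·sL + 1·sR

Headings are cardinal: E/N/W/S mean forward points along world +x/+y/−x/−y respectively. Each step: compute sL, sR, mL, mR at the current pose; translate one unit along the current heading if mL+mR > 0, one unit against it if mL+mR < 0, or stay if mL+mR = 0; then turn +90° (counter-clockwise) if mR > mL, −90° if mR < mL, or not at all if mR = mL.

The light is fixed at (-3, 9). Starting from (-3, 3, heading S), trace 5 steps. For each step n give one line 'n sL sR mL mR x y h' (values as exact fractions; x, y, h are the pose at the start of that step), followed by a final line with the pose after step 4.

0 8/13 8/13 -4/13 4/13 -3 3 S
1 40/29 40/53 -20/29 100/1537 -3 3 E
2 2 5/2 -1 3/2 -4 3 N
3 8/9 8/5 -4/9 52/45 -4 4 W
4 4/5 20/29 -2/5 42/145 -5 4 S
final -5 5 E

n=0: pose=(-3,3,S); sL=8/13, sR=8/13; mL=-4/13, mR=4/13; mL+mR=0 → advance +0; mR−mL=8/13 → turn +1·90°
n=1: pose=(-3,3,E); sL=40/29, sR=40/53; mL=-20/29, mR=100/1537; mL+mR=-960/1537 → advance -1; mR−mL=40/53 → turn +1·90°
n=2: pose=(-4,3,N); sL=2, sR=5/2; mL=-1, mR=3/2; mL+mR=1/2 → advance +1; mR−mL=5/2 → turn +1·90°
n=3: pose=(-4,4,W); sL=8/9, sR=8/5; mL=-4/9, mR=52/45; mL+mR=32/45 → advance +1; mR−mL=8/5 → turn +1·90°
n=4: pose=(-5,4,S); sL=4/5, sR=20/29; mL=-2/5, mR=42/145; mL+mR=-16/145 → advance -1; mR−mL=20/29 → turn +1·90°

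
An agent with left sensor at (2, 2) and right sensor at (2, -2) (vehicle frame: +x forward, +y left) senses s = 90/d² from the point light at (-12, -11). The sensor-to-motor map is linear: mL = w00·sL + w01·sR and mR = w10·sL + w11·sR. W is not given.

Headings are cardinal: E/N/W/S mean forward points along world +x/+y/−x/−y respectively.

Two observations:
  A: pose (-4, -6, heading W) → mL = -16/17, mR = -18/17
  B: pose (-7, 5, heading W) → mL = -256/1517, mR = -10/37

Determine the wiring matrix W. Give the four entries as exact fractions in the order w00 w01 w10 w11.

obs A: pose=(-4,-6,W) → sL=2, sR=18/17, mL=-16/17, mR=-18/17
obs B: pose=(-7,5,W) → sL=18/41, sR=10/37, mL=-256/1517, mR=-10/37
sensor matrix S = [[2, 18/17], [18/41, 10/37]]; det S = 1952/25789
solve [mL_A; mL_B] = S·[w00; w01] and [mR_A; mR_B] = S·[w10; w11]:
  w00 = -1, w01 = 1, w10 = 0, w11 = -1

-1 1 0 -1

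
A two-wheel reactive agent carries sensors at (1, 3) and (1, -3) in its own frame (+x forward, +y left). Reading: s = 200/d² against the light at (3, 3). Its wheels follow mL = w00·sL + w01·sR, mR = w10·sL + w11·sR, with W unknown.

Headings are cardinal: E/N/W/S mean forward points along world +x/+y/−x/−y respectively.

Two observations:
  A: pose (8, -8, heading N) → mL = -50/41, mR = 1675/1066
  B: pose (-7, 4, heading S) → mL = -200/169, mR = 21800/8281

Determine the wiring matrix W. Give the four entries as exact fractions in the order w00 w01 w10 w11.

obs A: pose=(8,-8,N) → sL=25/13, sR=50/41, mL=-50/41, mR=1675/1066
obs B: pose=(-7,4,S) → sL=200/49, sR=200/169, mL=-200/169, mR=21800/8281
sensor matrix S = [[25/13, 50/41], [200/49, 200/169]]; det S = -11925000/4413773
solve [mL_A; mL_B] = S·[w00; w01] and [mR_A; mR_B] = S·[w10; w11]:
  w00 = 0, w01 = -1, w10 = 1/2, w11 = 1/2

0 -1 1/2 1/2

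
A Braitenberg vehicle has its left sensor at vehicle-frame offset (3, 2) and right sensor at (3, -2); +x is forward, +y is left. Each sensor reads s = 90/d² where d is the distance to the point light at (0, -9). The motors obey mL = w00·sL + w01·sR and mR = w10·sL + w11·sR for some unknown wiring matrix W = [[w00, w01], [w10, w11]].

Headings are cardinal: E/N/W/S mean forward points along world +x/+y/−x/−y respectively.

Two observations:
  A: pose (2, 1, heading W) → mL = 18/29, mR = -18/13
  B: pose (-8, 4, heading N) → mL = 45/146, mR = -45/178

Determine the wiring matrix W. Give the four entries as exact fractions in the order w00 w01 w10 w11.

0 1 -1 0

obs A: pose=(2,1,W) → sL=18/13, sR=18/29, mL=18/29, mR=-18/13
obs B: pose=(-8,4,N) → sL=45/178, sR=45/146, mL=45/146, mR=-45/178
sensor matrix S = [[18/13, 18/29], [45/178, 45/146]]; det S = 660960/2449369
solve [mL_A; mL_B] = S·[w00; w01] and [mR_A; mR_B] = S·[w10; w11]:
  w00 = 0, w01 = 1, w10 = -1, w11 = 0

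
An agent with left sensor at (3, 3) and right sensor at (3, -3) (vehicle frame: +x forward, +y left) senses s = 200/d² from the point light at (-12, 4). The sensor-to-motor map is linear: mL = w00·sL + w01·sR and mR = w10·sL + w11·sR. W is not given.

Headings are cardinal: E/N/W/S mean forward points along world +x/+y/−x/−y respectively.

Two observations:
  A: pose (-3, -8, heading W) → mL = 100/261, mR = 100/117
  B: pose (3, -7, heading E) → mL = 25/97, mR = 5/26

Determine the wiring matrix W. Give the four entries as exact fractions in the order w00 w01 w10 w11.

1/2 0 0 1/2

obs A: pose=(-3,-8,W) → sL=200/261, sR=200/117, mL=100/261, mR=100/117
obs B: pose=(3,-7,E) → sL=50/97, sR=5/13, mL=25/97, mR=5/26
sensor matrix S = [[200/261, 200/117], [50/97, 5/13]]; det S = -193000/329121
solve [mL_A; mL_B] = S·[w00; w01] and [mR_A; mR_B] = S·[w10; w11]:
  w00 = 1/2, w01 = 0, w10 = 0, w11 = 1/2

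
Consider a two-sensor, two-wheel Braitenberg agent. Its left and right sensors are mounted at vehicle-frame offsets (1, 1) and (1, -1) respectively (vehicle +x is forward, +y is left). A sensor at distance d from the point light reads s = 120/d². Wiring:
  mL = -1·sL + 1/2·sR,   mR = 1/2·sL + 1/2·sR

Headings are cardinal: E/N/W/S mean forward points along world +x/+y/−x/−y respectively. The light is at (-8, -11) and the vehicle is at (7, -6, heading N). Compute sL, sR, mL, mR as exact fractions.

15/29 30/73 -660/2117 1965/4234

left sensor world pos  = (6, -5); dL² = 232
right sensor world pos = (8, -5); dR² = 292
sL = 120/232 = 15/29
sR = 120/292 = 30/73
mL = -1·sL + 1/2·sR = -660/2117
mR = 1/2·sL + 1/2·sR = 1965/4234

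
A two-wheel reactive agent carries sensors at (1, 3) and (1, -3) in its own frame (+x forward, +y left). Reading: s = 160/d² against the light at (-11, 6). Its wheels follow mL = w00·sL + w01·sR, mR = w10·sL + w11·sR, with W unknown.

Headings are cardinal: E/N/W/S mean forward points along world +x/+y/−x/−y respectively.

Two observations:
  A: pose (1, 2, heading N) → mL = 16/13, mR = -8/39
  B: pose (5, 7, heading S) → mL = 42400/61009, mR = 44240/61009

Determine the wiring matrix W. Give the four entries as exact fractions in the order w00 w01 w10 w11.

obs A: pose=(1,2,N) → sL=16/9, sR=80/117, mL=16/13, mR=-8/39
obs B: pose=(5,7,S) → sL=160/361, sR=160/169, mL=42400/61009, mR=44240/61009
sensor matrix S = [[16/9, 80/117], [160/361, 160/169]]; det S = 757760/549081
solve [mL_A; mL_B] = S·[w00; w01] and [mR_A; mR_B] = S·[w10; w11]:
  w00 = 1/2, w01 = 1/2, w10 = -1/2, w11 = 1

1/2 1/2 -1/2 1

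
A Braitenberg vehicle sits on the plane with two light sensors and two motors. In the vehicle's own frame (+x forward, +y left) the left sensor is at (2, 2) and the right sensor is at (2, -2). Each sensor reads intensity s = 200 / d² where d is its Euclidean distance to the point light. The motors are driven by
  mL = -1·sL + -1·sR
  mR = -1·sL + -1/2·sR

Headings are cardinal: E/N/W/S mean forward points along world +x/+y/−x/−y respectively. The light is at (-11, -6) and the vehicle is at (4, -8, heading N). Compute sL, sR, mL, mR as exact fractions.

left sensor world pos  = (2, -6); dL² = 169
right sensor world pos = (6, -6); dR² = 289
sL = 200/169 = 200/169
sR = 200/289 = 200/289
mL = -1·sL + -1·sR = -91600/48841
mR = -1·sL + -1/2·sR = -74700/48841

200/169 200/289 -91600/48841 -74700/48841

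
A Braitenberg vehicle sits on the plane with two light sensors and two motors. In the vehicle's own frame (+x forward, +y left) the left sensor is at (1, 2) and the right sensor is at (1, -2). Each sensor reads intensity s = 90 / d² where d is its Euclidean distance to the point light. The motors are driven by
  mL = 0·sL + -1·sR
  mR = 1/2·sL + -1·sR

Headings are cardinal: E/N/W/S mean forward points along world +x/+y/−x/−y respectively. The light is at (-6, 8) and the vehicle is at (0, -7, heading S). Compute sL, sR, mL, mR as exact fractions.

9/32 45/136 -45/136 -207/1088

left sensor world pos  = (2, -8); dL² = 320
right sensor world pos = (-2, -8); dR² = 272
sL = 90/320 = 9/32
sR = 90/272 = 45/136
mL = 0·sL + -1·sR = -45/136
mR = 1/2·sL + -1·sR = -207/1088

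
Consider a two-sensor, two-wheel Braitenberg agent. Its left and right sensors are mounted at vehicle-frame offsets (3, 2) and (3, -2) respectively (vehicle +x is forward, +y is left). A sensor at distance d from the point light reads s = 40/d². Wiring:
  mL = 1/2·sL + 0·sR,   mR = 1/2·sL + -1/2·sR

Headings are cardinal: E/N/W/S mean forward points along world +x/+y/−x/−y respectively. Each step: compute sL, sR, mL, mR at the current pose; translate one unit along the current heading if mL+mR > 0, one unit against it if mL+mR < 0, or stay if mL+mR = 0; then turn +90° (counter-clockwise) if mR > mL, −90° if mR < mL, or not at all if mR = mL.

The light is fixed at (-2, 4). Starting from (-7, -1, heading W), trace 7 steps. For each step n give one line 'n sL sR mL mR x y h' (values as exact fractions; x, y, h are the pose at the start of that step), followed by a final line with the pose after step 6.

0 40/113 40/73 20/113 -800/8249 -7 -1 W
1 10/17 2 5/17 -12/17 -8 -1 N
2 8/5 40/73 4/5 192/365 -8 -2 E
3 4/9 4/13 2/9 8/117 -7 -2 S
4 8/29 40/89 4/29 -224/2581 -7 -3 W
5 1/2 5/4 1/4 -3/8 -8 -3 N
6 8/9 40/109 4/9 256/981 -8 -4 E
final -7 -4 S

n=0: pose=(-7,-1,W); sL=40/113, sR=40/73; mL=20/113, mR=-800/8249; mL+mR=660/8249 → advance +1; mR−mL=-20/73 → turn -1·90°
n=1: pose=(-8,-1,N); sL=10/17, sR=2; mL=5/17, mR=-12/17; mL+mR=-7/17 → advance -1; mR−mL=-1 → turn -1·90°
n=2: pose=(-8,-2,E); sL=8/5, sR=40/73; mL=4/5, mR=192/365; mL+mR=484/365 → advance +1; mR−mL=-20/73 → turn -1·90°
n=3: pose=(-7,-2,S); sL=4/9, sR=4/13; mL=2/9, mR=8/117; mL+mR=34/117 → advance +1; mR−mL=-2/13 → turn -1·90°
n=4: pose=(-7,-3,W); sL=8/29, sR=40/89; mL=4/29, mR=-224/2581; mL+mR=132/2581 → advance +1; mR−mL=-20/89 → turn -1·90°
n=5: pose=(-8,-3,N); sL=1/2, sR=5/4; mL=1/4, mR=-3/8; mL+mR=-1/8 → advance -1; mR−mL=-5/8 → turn -1·90°
n=6: pose=(-8,-4,E); sL=8/9, sR=40/109; mL=4/9, mR=256/981; mL+mR=692/981 → advance +1; mR−mL=-20/109 → turn -1·90°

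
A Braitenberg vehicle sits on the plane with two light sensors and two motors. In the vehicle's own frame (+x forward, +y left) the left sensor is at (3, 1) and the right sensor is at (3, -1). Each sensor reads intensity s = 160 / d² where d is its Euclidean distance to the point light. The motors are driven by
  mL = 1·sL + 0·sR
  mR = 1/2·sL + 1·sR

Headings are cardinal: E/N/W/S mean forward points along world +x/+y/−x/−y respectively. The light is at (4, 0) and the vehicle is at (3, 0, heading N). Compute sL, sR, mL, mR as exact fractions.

160/13 160/9 160/13 2800/117

left sensor world pos  = (2, 3); dL² = 13
right sensor world pos = (4, 3); dR² = 9
sL = 160/13 = 160/13
sR = 160/9 = 160/9
mL = 1·sL + 0·sR = 160/13
mR = 1/2·sL + 1·sR = 2800/117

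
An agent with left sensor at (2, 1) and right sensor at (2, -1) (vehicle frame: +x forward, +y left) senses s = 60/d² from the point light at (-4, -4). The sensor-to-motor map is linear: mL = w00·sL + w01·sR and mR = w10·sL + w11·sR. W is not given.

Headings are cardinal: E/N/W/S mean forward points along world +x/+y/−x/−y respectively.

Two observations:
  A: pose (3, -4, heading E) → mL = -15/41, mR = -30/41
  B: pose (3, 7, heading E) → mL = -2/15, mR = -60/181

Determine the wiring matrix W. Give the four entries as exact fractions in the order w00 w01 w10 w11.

obs A: pose=(3,-4,E) → sL=30/41, sR=30/41, mL=-15/41, mR=-30/41
obs B: pose=(3,7,E) → sL=4/15, sR=60/181, mL=-2/15, mR=-60/181
sensor matrix S = [[30/41, 30/41], [4/15, 60/181]]; det S = 352/7421
solve [mL_A; mL_B] = S·[w00; w01] and [mR_A; mR_B] = S·[w10; w11]:
  w00 = -1/2, w01 = 0, w10 = 0, w11 = -1

-1/2 0 0 -1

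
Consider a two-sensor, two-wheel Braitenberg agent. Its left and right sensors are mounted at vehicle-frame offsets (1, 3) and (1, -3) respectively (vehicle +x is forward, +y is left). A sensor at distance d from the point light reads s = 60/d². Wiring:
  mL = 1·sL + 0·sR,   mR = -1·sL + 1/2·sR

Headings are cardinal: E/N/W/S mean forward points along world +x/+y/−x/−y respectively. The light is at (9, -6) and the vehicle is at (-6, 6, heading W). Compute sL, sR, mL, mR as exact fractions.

left sensor world pos  = (-7, 3); dL² = 337
right sensor world pos = (-7, 9); dR² = 481
sL = 60/337 = 60/337
sR = 60/481 = 60/481
mL = 1·sL + 0·sR = 60/337
mR = -1·sL + 1/2·sR = -18750/162097

60/337 60/481 60/337 -18750/162097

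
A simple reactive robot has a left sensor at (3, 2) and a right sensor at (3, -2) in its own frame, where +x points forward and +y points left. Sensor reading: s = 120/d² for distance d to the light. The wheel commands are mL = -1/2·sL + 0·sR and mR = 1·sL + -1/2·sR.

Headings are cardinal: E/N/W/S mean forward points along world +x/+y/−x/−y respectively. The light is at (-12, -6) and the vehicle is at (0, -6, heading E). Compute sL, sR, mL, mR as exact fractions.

left sensor world pos  = (3, -4); dL² = 229
right sensor world pos = (3, -8); dR² = 229
sL = 120/229 = 120/229
sR = 120/229 = 120/229
mL = -1/2·sL + 0·sR = -60/229
mR = 1·sL + -1/2·sR = 60/229

120/229 120/229 -60/229 60/229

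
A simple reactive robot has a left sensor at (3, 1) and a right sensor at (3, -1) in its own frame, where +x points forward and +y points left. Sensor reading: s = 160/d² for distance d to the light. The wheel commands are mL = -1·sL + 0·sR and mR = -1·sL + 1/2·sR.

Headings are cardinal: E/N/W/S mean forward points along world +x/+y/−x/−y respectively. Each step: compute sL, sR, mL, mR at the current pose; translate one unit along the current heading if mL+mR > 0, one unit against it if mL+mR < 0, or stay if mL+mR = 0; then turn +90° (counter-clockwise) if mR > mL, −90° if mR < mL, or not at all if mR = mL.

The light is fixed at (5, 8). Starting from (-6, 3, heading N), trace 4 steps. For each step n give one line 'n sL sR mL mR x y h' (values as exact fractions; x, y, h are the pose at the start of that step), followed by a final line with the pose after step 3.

0 40/37 20/13 -40/37 -150/481 -6 3 N
1 32/49 160/221 -32/49 -3152/10829 -6 2 W
2 80/81 80/101 -80/81 -4840/8181 -5 2 S
3 32/13 32/17 -32/13 -336/221 -5 3 E
final -6 3 N

n=0: pose=(-6,3,N); sL=40/37, sR=20/13; mL=-40/37, mR=-150/481; mL+mR=-670/481 → advance -1; mR−mL=10/13 → turn +1·90°
n=1: pose=(-6,2,W); sL=32/49, sR=160/221; mL=-32/49, mR=-3152/10829; mL+mR=-10224/10829 → advance -1; mR−mL=80/221 → turn +1·90°
n=2: pose=(-5,2,S); sL=80/81, sR=80/101; mL=-80/81, mR=-4840/8181; mL+mR=-12920/8181 → advance -1; mR−mL=40/101 → turn +1·90°
n=3: pose=(-5,3,E); sL=32/13, sR=32/17; mL=-32/13, mR=-336/221; mL+mR=-880/221 → advance -1; mR−mL=16/17 → turn +1·90°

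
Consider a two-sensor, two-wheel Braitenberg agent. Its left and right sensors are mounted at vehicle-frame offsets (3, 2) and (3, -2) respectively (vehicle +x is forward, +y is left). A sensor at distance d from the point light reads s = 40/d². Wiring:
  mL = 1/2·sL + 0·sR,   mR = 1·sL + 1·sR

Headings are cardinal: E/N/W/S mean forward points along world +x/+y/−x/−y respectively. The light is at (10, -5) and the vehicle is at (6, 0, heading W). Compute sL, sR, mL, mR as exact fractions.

20/29 20/49 10/29 1560/1421

left sensor world pos  = (3, -2); dL² = 58
right sensor world pos = (3, 2); dR² = 98
sL = 40/58 = 20/29
sR = 40/98 = 20/49
mL = 1/2·sL + 0·sR = 10/29
mR = 1·sL + 1·sR = 1560/1421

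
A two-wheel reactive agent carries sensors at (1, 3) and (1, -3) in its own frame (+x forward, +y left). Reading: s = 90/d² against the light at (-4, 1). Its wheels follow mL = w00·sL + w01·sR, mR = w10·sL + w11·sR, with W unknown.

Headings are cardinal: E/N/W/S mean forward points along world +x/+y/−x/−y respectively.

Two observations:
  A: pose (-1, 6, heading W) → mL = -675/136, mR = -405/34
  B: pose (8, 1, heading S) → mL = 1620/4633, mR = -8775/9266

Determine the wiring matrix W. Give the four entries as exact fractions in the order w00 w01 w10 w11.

-1/2 1/2 -1 -1/2

obs A: pose=(-1,6,W) → sL=45/4, sR=45/34, mL=-675/136, mR=-405/34
obs B: pose=(8,1,S) → sL=45/113, sR=45/41, mL=1620/4633, mR=-8775/9266
sensor matrix S = [[45/4, 45/34], [45/113, 45/41]]; det S = 3723975/315044
solve [mL_A; mL_B] = S·[w00; w01] and [mR_A; mR_B] = S·[w10; w11]:
  w00 = -1/2, w01 = 1/2, w10 = -1, w11 = -1/2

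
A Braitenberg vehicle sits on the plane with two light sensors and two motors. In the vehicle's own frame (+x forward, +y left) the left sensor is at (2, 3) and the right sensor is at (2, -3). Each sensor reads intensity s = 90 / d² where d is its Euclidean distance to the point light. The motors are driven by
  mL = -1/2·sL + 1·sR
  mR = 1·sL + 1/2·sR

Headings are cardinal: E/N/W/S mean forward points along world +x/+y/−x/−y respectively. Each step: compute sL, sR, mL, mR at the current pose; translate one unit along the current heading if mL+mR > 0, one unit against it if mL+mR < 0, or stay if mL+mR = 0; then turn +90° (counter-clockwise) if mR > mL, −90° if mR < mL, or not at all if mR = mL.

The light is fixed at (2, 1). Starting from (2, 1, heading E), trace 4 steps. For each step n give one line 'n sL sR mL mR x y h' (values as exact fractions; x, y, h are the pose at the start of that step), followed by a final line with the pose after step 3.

n=0: pose=(2,1,E); sL=90/13, sR=90/13; mL=45/13, mR=135/13; mL+mR=180/13 → advance +1; mR−mL=90/13 → turn +1·90°
n=1: pose=(3,1,N); sL=45/4, sR=9/2; mL=-9/8, mR=27/2; mL+mR=99/8 → advance +1; mR−mL=117/8 → turn +1·90°
n=2: pose=(3,2,W); sL=18, sR=90/17; mL=-63/17, mR=351/17; mL+mR=288/17 → advance +1; mR−mL=414/17 → turn +1·90°
n=3: pose=(2,2,S); sL=9, sR=9; mL=9/2, mR=27/2; mL+mR=18 → advance +1; mR−mL=9 → turn +1·90°

0 90/13 90/13 45/13 135/13 2 1 E
1 45/4 9/2 -9/8 27/2 3 1 N
2 18 90/17 -63/17 351/17 3 2 W
3 9 9 9/2 27/2 2 2 S
final 2 1 E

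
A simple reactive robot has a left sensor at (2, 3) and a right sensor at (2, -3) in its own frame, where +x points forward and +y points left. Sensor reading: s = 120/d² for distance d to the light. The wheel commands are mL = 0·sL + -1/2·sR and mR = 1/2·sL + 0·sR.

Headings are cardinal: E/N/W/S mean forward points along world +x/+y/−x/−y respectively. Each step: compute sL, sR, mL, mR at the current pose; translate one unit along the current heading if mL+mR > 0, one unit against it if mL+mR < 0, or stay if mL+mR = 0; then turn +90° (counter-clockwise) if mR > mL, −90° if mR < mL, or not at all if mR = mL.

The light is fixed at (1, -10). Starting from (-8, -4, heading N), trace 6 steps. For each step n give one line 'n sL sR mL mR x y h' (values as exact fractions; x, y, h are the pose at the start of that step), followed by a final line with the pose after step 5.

0 15/26 6/5 -3/5 15/52 -8 -4 N
1 24/25 24/37 -12/37 12/25 -8 -5 W
2 60/29 60/89 -30/89 30/29 -9 -5 S
3 120/113 24/13 -12/13 60/113 -9 -6 E
4 15/29 6/5 -3/5 15/58 -10 -6 N
5 120/169 24/41 -12/41 60/169 -10 -7 W
final -11 -7 S

n=0: pose=(-8,-4,N); sL=15/26, sR=6/5; mL=-3/5, mR=15/52; mL+mR=-81/260 → advance -1; mR−mL=231/260 → turn +1·90°
n=1: pose=(-8,-5,W); sL=24/25, sR=24/37; mL=-12/37, mR=12/25; mL+mR=144/925 → advance +1; mR−mL=744/925 → turn +1·90°
n=2: pose=(-9,-5,S); sL=60/29, sR=60/89; mL=-30/89, mR=30/29; mL+mR=1800/2581 → advance +1; mR−mL=3540/2581 → turn +1·90°
n=3: pose=(-9,-6,E); sL=120/113, sR=24/13; mL=-12/13, mR=60/113; mL+mR=-576/1469 → advance -1; mR−mL=2136/1469 → turn +1·90°
n=4: pose=(-10,-6,N); sL=15/29, sR=6/5; mL=-3/5, mR=15/58; mL+mR=-99/290 → advance -1; mR−mL=249/290 → turn +1·90°
n=5: pose=(-10,-7,W); sL=120/169, sR=24/41; mL=-12/41, mR=60/169; mL+mR=432/6929 → advance +1; mR−mL=4488/6929 → turn +1·90°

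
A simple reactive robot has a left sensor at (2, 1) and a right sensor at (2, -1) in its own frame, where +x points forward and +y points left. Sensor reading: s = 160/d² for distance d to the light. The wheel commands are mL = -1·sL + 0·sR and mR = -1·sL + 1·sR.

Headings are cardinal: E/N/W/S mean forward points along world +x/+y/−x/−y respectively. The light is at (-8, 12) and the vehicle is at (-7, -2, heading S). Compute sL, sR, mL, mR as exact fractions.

left sensor world pos  = (-6, -4); dL² = 260
right sensor world pos = (-8, -4); dR² = 256
sL = 160/260 = 8/13
sR = 160/256 = 5/8
mL = -1·sL + 0·sR = -8/13
mR = -1·sL + 1·sR = 1/104

8/13 5/8 -8/13 1/104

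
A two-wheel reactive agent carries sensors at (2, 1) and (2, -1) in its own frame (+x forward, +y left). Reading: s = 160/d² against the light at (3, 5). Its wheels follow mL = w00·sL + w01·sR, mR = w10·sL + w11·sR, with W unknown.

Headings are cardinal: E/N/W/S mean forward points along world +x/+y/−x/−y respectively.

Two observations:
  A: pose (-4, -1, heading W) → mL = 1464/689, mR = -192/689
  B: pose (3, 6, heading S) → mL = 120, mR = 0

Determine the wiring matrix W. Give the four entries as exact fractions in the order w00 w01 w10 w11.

1/2 1 1 -1

obs A: pose=(-4,-1,W) → sL=16/13, sR=80/53, mL=1464/689, mR=-192/689
obs B: pose=(3,6,S) → sL=80, sR=80, mL=120, mR=0
sensor matrix S = [[16/13, 80/53], [80, 80]]; det S = -15360/689
solve [mL_A; mL_B] = S·[w00; w01] and [mR_A; mR_B] = S·[w10; w11]:
  w00 = 1/2, w01 = 1, w10 = 1, w11 = -1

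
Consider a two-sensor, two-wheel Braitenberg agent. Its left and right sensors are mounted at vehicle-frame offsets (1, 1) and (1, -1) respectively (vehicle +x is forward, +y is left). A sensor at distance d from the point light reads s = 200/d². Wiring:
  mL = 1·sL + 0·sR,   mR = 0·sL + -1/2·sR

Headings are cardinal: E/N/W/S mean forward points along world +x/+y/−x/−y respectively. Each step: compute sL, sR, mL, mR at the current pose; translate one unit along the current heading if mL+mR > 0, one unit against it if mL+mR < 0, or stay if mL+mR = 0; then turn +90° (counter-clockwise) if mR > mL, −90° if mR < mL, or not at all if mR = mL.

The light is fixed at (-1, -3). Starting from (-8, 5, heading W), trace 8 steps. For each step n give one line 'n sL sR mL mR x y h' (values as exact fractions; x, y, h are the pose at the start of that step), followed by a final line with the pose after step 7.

0 200/113 40/29 200/113 -20/29 -8 5 W
1 100/81 20/13 100/81 -10/13 -9 5 N
2 200/149 200/113 200/149 -100/113 -9 6 E
3 2 25/16 2 -25/32 -8 6 S
4 200/113 40/29 200/113 -20/29 -8 5 W
5 100/81 20/13 100/81 -10/13 -9 5 N
6 200/149 200/113 200/149 -100/113 -9 6 E
7 2 25/16 2 -25/32 -8 6 S
final -8 5 W

n=0: pose=(-8,5,W); sL=200/113, sR=40/29; mL=200/113, mR=-20/29; mL+mR=3540/3277 → advance +1; mR−mL=-8060/3277 → turn -1·90°
n=1: pose=(-9,5,N); sL=100/81, sR=20/13; mL=100/81, mR=-10/13; mL+mR=490/1053 → advance +1; mR−mL=-2110/1053 → turn -1·90°
n=2: pose=(-9,6,E); sL=200/149, sR=200/113; mL=200/149, mR=-100/113; mL+mR=7700/16837 → advance +1; mR−mL=-37500/16837 → turn -1·90°
n=3: pose=(-8,6,S); sL=2, sR=25/16; mL=2, mR=-25/32; mL+mR=39/32 → advance +1; mR−mL=-89/32 → turn -1·90°
n=4: pose=(-8,5,W); sL=200/113, sR=40/29; mL=200/113, mR=-20/29; mL+mR=3540/3277 → advance +1; mR−mL=-8060/3277 → turn -1·90°
n=5: pose=(-9,5,N); sL=100/81, sR=20/13; mL=100/81, mR=-10/13; mL+mR=490/1053 → advance +1; mR−mL=-2110/1053 → turn -1·90°
n=6: pose=(-9,6,E); sL=200/149, sR=200/113; mL=200/149, mR=-100/113; mL+mR=7700/16837 → advance +1; mR−mL=-37500/16837 → turn -1·90°
n=7: pose=(-8,6,S); sL=2, sR=25/16; mL=2, mR=-25/32; mL+mR=39/32 → advance +1; mR−mL=-89/32 → turn -1·90°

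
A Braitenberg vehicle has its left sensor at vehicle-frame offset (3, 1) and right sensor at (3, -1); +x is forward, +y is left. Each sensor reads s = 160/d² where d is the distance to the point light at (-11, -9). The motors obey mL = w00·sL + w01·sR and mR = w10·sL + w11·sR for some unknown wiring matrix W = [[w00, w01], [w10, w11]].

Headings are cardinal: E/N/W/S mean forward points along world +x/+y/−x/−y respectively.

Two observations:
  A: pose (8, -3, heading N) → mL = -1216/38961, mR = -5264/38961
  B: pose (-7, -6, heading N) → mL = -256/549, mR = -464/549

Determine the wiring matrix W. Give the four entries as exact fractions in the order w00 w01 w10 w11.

obs A: pose=(8,-3,N) → sL=32/81, sR=160/481, mL=-1216/38961, mR=-5264/38961
obs B: pose=(-7,-6,N) → sL=32/9, sR=160/61, mL=-256/549, mR=-464/549
sensor matrix S = [[32/81, 160/481], [32/9, 160/61]]; det S = -348160/2376621
solve [mL_A; mL_B] = S·[w00; w01] and [mR_A; mR_B] = S·[w10; w11]:
  w00 = -1/2, w01 = 1/2, w10 = 1/2, w11 = -1

-1/2 1/2 1/2 -1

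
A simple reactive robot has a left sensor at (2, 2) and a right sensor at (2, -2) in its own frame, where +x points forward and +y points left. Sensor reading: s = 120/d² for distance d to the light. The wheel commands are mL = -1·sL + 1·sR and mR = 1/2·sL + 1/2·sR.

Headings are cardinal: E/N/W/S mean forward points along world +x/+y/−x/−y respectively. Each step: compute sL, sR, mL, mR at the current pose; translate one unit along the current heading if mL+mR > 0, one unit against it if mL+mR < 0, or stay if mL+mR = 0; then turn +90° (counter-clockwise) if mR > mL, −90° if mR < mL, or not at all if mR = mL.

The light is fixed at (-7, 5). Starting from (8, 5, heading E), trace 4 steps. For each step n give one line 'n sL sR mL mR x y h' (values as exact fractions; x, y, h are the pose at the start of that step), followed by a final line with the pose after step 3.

0 120/293 120/293 0 120/293 8 5 E
1 3/5 15/41 -48/205 99/205 9 5 N
2 120/197 24/41 -192/8077 4824/8077 9 6 W
3 12/29 12/17 144/493 276/493 8 6 S
final 8 5 E

n=0: pose=(8,5,E); sL=120/293, sR=120/293; mL=0, mR=120/293; mL+mR=120/293 → advance +1; mR−mL=120/293 → turn +1·90°
n=1: pose=(9,5,N); sL=3/5, sR=15/41; mL=-48/205, mR=99/205; mL+mR=51/205 → advance +1; mR−mL=147/205 → turn +1·90°
n=2: pose=(9,6,W); sL=120/197, sR=24/41; mL=-192/8077, mR=4824/8077; mL+mR=4632/8077 → advance +1; mR−mL=5016/8077 → turn +1·90°
n=3: pose=(8,6,S); sL=12/29, sR=12/17; mL=144/493, mR=276/493; mL+mR=420/493 → advance +1; mR−mL=132/493 → turn +1·90°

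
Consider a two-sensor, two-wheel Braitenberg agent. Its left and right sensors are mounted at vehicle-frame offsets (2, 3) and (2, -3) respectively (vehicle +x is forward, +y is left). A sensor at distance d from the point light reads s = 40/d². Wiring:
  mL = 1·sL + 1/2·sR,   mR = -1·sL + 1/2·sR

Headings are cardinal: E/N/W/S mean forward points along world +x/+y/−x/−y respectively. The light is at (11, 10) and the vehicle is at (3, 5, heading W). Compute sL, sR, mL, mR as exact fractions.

10/41 5/13 465/1066 -55/1066

left sensor world pos  = (1, 2); dL² = 164
right sensor world pos = (1, 8); dR² = 104
sL = 40/164 = 10/41
sR = 40/104 = 5/13
mL = 1·sL + 1/2·sR = 465/1066
mR = -1·sL + 1/2·sR = -55/1066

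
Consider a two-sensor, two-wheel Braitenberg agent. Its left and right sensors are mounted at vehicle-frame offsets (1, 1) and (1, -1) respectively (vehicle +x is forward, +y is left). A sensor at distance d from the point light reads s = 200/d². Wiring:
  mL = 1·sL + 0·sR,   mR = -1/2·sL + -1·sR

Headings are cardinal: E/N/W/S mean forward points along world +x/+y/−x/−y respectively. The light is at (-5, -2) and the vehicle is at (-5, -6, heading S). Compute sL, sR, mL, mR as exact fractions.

100/13 100/13 100/13 -150/13

left sensor world pos  = (-4, -7); dL² = 26
right sensor world pos = (-6, -7); dR² = 26
sL = 200/26 = 100/13
sR = 200/26 = 100/13
mL = 1·sL + 0·sR = 100/13
mR = -1/2·sL + -1·sR = -150/13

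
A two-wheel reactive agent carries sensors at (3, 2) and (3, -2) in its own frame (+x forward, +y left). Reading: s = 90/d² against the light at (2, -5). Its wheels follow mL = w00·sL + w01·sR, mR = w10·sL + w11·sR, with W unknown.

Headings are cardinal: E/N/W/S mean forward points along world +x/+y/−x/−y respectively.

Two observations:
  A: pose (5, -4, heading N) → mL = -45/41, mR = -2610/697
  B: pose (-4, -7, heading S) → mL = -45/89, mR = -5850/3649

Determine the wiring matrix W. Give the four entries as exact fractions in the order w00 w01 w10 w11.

obs A: pose=(5,-4,N) → sL=90/17, sR=90/41, mL=-45/41, mR=-2610/697
obs B: pose=(-4,-7,S) → sL=90/41, sR=90/89, mL=-45/89, mR=-5850/3649
sensor matrix S = [[90/17, 90/41], [90/41, 90/89]]; det S = 1360800/2543353
solve [mL_A; mL_B] = S·[w00; w01] and [mR_A; mR_B] = S·[w10; w11]:
  w00 = 0, w01 = -1/2, w10 = -1/2, w11 = -1/2

0 -1/2 -1/2 -1/2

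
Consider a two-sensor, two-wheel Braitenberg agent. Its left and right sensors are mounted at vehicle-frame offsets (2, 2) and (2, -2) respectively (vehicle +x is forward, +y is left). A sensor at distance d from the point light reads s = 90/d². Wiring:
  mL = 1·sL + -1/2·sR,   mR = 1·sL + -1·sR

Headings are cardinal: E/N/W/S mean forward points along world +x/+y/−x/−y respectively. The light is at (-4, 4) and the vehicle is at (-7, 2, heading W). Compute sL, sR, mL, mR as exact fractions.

90/41 18/5 81/205 -288/205

left sensor world pos  = (-9, 0); dL² = 41
right sensor world pos = (-9, 4); dR² = 25
sL = 90/41 = 90/41
sR = 90/25 = 18/5
mL = 1·sL + -1/2·sR = 81/205
mR = 1·sL + -1·sR = -288/205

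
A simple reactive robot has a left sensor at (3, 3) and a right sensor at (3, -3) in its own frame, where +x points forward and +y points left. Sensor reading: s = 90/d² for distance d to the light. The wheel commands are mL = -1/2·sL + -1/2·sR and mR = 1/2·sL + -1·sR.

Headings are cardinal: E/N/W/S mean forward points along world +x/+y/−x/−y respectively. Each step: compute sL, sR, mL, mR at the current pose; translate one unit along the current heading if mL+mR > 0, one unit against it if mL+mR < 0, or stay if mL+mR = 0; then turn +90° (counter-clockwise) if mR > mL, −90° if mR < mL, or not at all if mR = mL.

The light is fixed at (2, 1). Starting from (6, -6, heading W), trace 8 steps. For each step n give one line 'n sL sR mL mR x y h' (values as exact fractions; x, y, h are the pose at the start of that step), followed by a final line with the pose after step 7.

n=0: pose=(6,-6,W); sL=90/101, sR=90/17; mL=-5310/1717, mR=-8325/1717; mL+mR=-135/17 → advance -1; mR−mL=-3015/1717 → turn -1·90°
n=1: pose=(7,-6,N); sL=9/2, sR=9/8; mL=-45/16, mR=9/8; mL+mR=-27/16 → advance -1; mR−mL=63/16 → turn +1·90°
n=2: pose=(7,-7,W); sL=18/25, sR=90/29; mL=-1386/725, mR=-1989/725; mL+mR=-135/29 → advance -1; mR−mL=-603/725 → turn -1·90°
n=3: pose=(8,-7,N); sL=45/17, sR=45/53; mL=-1575/901, mR=855/1802; mL+mR=-135/106 → advance -1; mR−mL=4005/1802 → turn +1·90°
n=4: pose=(8,-8,W); sL=10/17, sR=2; mL=-22/17, mR=-29/17; mL+mR=-3 → advance -1; mR−mL=-7/17 → turn -1·90°
n=5: pose=(9,-8,N); sL=45/26, sR=45/68; mL=-2115/1768, mR=45/221; mL+mR=-135/136 → advance -1; mR−mL=2475/1768 → turn +1·90°
n=6: pose=(9,-9,W); sL=18/37, sR=18/13; mL=-450/481, mR=-549/481; mL+mR=-27/13 → advance -1; mR−mL=-99/481 → turn -1·90°
n=7: pose=(10,-9,N); sL=45/37, sR=9/17; mL=-549/629, mR=99/1258; mL+mR=-27/34 → advance -1; mR−mL=1197/1258 → turn +1·90°

0 90/101 90/17 -5310/1717 -8325/1717 6 -6 W
1 9/2 9/8 -45/16 9/8 7 -6 N
2 18/25 90/29 -1386/725 -1989/725 7 -7 W
3 45/17 45/53 -1575/901 855/1802 8 -7 N
4 10/17 2 -22/17 -29/17 8 -8 W
5 45/26 45/68 -2115/1768 45/221 9 -8 N
6 18/37 18/13 -450/481 -549/481 9 -9 W
7 45/37 9/17 -549/629 99/1258 10 -9 N
final 10 -10 W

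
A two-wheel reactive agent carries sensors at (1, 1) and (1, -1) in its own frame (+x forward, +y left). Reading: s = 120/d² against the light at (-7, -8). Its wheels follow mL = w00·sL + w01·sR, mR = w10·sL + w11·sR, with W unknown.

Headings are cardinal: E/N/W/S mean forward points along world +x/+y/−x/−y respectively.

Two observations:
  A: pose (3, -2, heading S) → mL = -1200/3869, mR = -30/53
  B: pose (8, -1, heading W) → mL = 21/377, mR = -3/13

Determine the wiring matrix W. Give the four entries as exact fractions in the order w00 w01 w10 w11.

obs A: pose=(3,-2,S) → sL=60/73, sR=60/53, mL=-1200/3869, mR=-30/53
obs B: pose=(8,-1,W) → sL=15/29, sR=6/13, mL=21/377, mR=-3/13
sensor matrix S = [[60/73, 60/53], [15/29, 6/13]]; det S = -300780/1458613
solve [mL_A; mL_B] = S·[w00; w01] and [mR_A; mR_B] = S·[w10; w11]:
  w00 = 1, w01 = -1, w10 = 0, w11 = -1/2

1 -1 0 -1/2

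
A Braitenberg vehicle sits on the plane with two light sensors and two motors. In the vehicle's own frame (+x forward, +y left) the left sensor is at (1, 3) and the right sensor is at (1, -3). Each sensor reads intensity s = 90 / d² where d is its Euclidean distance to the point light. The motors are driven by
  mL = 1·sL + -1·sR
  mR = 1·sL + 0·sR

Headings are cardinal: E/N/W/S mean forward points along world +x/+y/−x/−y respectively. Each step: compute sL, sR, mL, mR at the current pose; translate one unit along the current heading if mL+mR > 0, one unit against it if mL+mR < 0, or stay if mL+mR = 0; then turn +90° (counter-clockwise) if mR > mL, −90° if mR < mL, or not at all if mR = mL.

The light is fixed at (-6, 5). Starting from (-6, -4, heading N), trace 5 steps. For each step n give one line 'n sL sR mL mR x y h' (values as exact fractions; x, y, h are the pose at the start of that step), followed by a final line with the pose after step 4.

n=0: pose=(-6,-4,N); sL=90/73, sR=90/73; mL=0, mR=90/73; mL+mR=90/73 → advance +1; mR−mL=90/73 → turn +1·90°
n=1: pose=(-6,-3,W); sL=45/61, sR=45/13; mL=-2160/793, mR=45/61; mL+mR=-1575/793 → advance -1; mR−mL=45/13 → turn +1·90°
n=2: pose=(-5,-3,S); sL=90/97, sR=18/17; mL=-216/1649, mR=90/97; mL+mR=1314/1649 → advance +1; mR−mL=18/17 → turn +1·90°
n=3: pose=(-5,-4,E); sL=9/4, sR=45/74; mL=243/148, mR=9/4; mL+mR=144/37 → advance +1; mR−mL=45/74 → turn +1·90°
n=4: pose=(-4,-4,N); sL=18/13, sR=90/89; mL=432/1157, mR=18/13; mL+mR=2034/1157 → advance +1; mR−mL=90/89 → turn +1·90°

0 90/73 90/73 0 90/73 -6 -4 N
1 45/61 45/13 -2160/793 45/61 -6 -3 W
2 90/97 18/17 -216/1649 90/97 -5 -3 S
3 9/4 45/74 243/148 9/4 -5 -4 E
4 18/13 90/89 432/1157 18/13 -4 -4 N
final -4 -3 W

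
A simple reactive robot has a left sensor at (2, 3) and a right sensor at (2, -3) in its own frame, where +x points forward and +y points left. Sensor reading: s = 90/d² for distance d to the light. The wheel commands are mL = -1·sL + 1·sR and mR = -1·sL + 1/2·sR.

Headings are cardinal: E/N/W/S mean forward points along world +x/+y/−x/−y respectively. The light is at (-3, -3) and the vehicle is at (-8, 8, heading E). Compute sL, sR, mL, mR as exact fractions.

18/41 90/73 2376/2993 531/2993

left sensor world pos  = (-6, 11); dL² = 205
right sensor world pos = (-6, 5); dR² = 73
sL = 90/205 = 18/41
sR = 90/73 = 90/73
mL = -1·sL + 1·sR = 2376/2993
mR = -1·sL + 1/2·sR = 531/2993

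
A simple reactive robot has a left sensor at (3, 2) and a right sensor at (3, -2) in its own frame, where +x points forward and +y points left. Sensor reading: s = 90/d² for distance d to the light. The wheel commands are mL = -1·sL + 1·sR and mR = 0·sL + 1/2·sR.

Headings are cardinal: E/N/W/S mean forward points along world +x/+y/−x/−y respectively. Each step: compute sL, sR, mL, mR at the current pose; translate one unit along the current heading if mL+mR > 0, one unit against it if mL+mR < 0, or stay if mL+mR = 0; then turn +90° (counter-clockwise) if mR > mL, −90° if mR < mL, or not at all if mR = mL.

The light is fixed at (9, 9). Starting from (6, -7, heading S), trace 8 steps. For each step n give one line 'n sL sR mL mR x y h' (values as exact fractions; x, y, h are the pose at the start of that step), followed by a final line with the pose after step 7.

0 45/181 45/193 -540/34933 45/386 6 -7 S
1 2/5 90/361 -272/1805 45/361 6 -8 E
2 45/116 9/20 9/145 9/40 5 -8 N
3 90/373 18/49 2304/18277 9/49 5 -7 W
4 9/37 9/41 -36/1517 9/82 4 -7 S
5 90/229 18/73 -2448/16717 9/73 4 -8 E
6 9/26 45/106 54/689 45/212 3 -8 N
7 2/9 90/277 256/2493 45/277 3 -7 W
final 2 -7 S

n=0: pose=(6,-7,S); sL=45/181, sR=45/193; mL=-540/34933, mR=45/386; mL+mR=7065/69866 → advance +1; mR−mL=9225/69866 → turn +1·90°
n=1: pose=(6,-8,E); sL=2/5, sR=90/361; mL=-272/1805, mR=45/361; mL+mR=-47/1805 → advance -1; mR−mL=497/1805 → turn +1·90°
n=2: pose=(5,-8,N); sL=45/116, sR=9/20; mL=9/145, mR=9/40; mL+mR=333/1160 → advance +1; mR−mL=189/1160 → turn +1·90°
n=3: pose=(5,-7,W); sL=90/373, sR=18/49; mL=2304/18277, mR=9/49; mL+mR=5661/18277 → advance +1; mR−mL=1053/18277 → turn +1·90°
n=4: pose=(4,-7,S); sL=9/37, sR=9/41; mL=-36/1517, mR=9/82; mL+mR=261/3034 → advance +1; mR−mL=405/3034 → turn +1·90°
n=5: pose=(4,-8,E); sL=90/229, sR=18/73; mL=-2448/16717, mR=9/73; mL+mR=-387/16717 → advance -1; mR−mL=4509/16717 → turn +1·90°
n=6: pose=(3,-8,N); sL=9/26, sR=45/106; mL=54/689, mR=45/212; mL+mR=801/2756 → advance +1; mR−mL=369/2756 → turn +1·90°
n=7: pose=(3,-7,W); sL=2/9, sR=90/277; mL=256/2493, mR=45/277; mL+mR=661/2493 → advance +1; mR−mL=149/2493 → turn +1·90°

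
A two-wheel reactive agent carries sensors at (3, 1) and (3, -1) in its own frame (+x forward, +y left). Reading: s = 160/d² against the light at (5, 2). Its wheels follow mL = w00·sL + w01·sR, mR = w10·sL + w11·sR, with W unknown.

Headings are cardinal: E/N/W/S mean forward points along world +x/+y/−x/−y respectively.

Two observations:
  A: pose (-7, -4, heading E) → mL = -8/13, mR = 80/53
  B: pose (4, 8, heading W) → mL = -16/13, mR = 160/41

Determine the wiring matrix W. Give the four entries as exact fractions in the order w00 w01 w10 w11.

0 -1/2 1 0

obs A: pose=(-7,-4,E) → sL=80/53, sR=16/13, mL=-8/13, mR=80/53
obs B: pose=(4,8,W) → sL=160/41, sR=32/13, mL=-16/13, mR=160/41
sensor matrix S = [[80/53, 16/13], [160/41, 32/13]]; det S = -30720/28249
solve [mL_A; mL_B] = S·[w00; w01] and [mR_A; mR_B] = S·[w10; w11]:
  w00 = 0, w01 = -1/2, w10 = 1, w11 = 0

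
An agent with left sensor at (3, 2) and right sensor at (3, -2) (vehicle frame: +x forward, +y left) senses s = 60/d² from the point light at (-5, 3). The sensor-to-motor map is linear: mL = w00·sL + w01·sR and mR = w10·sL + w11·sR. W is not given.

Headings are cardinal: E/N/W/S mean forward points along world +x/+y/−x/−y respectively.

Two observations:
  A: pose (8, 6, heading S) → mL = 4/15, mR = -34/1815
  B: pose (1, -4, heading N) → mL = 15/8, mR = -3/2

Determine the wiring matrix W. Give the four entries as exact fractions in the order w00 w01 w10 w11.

1 0 -1 1/2

obs A: pose=(8,6,S) → sL=4/15, sR=60/121, mL=4/15, mR=-34/1815
obs B: pose=(1,-4,N) → sL=15/8, sR=3/4, mL=15/8, mR=-3/2
sensor matrix S = [[4/15, 60/121], [15/8, 3/4]]; det S = -883/1210
solve [mL_A; mL_B] = S·[w00; w01] and [mR_A; mR_B] = S·[w10; w11]:
  w00 = 1, w01 = 0, w10 = -1, w11 = 1/2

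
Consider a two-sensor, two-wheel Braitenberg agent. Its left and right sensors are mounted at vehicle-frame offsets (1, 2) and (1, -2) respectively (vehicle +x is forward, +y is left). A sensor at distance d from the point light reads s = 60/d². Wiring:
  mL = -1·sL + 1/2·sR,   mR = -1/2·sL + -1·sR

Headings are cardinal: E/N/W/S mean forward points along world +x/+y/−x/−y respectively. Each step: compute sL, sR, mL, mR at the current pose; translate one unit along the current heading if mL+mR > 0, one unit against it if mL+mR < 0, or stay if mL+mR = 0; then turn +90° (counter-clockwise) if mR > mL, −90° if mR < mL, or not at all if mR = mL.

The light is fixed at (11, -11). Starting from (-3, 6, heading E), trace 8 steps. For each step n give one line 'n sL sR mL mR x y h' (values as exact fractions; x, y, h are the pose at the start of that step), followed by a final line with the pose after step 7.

n=0: pose=(-3,6,E); sL=6/53, sR=30/197; mL=-387/10441, mR=-2181/10441; mL+mR=-2568/10441 → advance -1; mR−mL=-1794/10441 → turn -1·90°
n=1: pose=(-4,6,S); sL=12/85, sR=12/109; mL=-798/9265, mR=-1674/9265; mL+mR=-2472/9265 → advance -1; mR−mL=-876/9265 → turn -1·90°
n=2: pose=(-4,7,W); sL=15/128, sR=15/164; mL=-375/5248, mR=-1575/10496; mL+mR=-2325/10496 → advance -1; mR−mL=-825/10496 → turn -1·90°
n=3: pose=(-3,7,N); sL=60/617, sR=12/101; mL=-2358/62317, mR=-10434/62317; mL+mR=-12792/62317 → advance -1; mR−mL=-8076/62317 → turn -1·90°
n=4: pose=(-3,6,E); sL=6/53, sR=30/197; mL=-387/10441, mR=-2181/10441; mL+mR=-2568/10441 → advance -1; mR−mL=-1794/10441 → turn -1·90°
n=5: pose=(-4,6,S); sL=12/85, sR=12/109; mL=-798/9265, mR=-1674/9265; mL+mR=-2472/9265 → advance -1; mR−mL=-876/9265 → turn -1·90°
n=6: pose=(-4,7,W); sL=15/128, sR=15/164; mL=-375/5248, mR=-1575/10496; mL+mR=-2325/10496 → advance -1; mR−mL=-825/10496 → turn -1·90°
n=7: pose=(-3,7,N); sL=60/617, sR=12/101; mL=-2358/62317, mR=-10434/62317; mL+mR=-12792/62317 → advance -1; mR−mL=-8076/62317 → turn -1·90°

0 6/53 30/197 -387/10441 -2181/10441 -3 6 E
1 12/85 12/109 -798/9265 -1674/9265 -4 6 S
2 15/128 15/164 -375/5248 -1575/10496 -4 7 W
3 60/617 12/101 -2358/62317 -10434/62317 -3 7 N
4 6/53 30/197 -387/10441 -2181/10441 -3 6 E
5 12/85 12/109 -798/9265 -1674/9265 -4 6 S
6 15/128 15/164 -375/5248 -1575/10496 -4 7 W
7 60/617 12/101 -2358/62317 -10434/62317 -3 7 N
final -3 6 E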